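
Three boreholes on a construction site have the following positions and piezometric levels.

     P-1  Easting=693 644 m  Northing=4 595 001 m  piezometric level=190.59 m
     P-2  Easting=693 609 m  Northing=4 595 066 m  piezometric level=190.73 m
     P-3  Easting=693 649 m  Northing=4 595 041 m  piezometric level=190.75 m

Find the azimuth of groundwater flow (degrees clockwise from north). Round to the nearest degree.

217°

Taking P-1 as reference: P-2−P-1 = (-35, 65, +0.14); P-3−P-1 = (5, 40, +0.16).
Solve a·Δx + b·Δy = Δh: det = (-35)·40 − 5·65 = -1725.
∂h/∂x = [(+0.14)·40 − (+0.16)·65] / -1725 = +0.002783
∂h/∂y = [(-35)·(+0.16) − 5·(+0.14)] / -1725 = +0.003652
Flow direction (−∇h) has components (-0.002783 E, -0.003652 N).
Azimuth = atan2(E, N) = atan2(-0.002783, -0.003652) = 217.3° ≈ 217°.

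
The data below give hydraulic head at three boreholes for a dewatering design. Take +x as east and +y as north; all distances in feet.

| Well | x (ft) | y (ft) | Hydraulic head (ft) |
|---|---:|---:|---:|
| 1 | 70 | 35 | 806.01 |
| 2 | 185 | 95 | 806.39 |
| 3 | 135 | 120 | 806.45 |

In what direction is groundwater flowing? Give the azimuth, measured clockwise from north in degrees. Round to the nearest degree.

Taking 1 as reference: 2−1 = (115, 60, +0.38); 3−1 = (65, 85, +0.44).
Solve a·Δx + b·Δy = Δh: det = 115·85 − 65·60 = 5875.
∂h/∂x = [(+0.38)·85 − (+0.44)·60] / 5875 = +0.001004
∂h/∂y = [115·(+0.44) − 65·(+0.38)] / 5875 = +0.004409
Flow direction (−∇h) has components (-0.001004 E, -0.004409 N).
Azimuth = atan2(E, N) = atan2(-0.001004, -0.004409) = 192.8° ≈ 193°.

193°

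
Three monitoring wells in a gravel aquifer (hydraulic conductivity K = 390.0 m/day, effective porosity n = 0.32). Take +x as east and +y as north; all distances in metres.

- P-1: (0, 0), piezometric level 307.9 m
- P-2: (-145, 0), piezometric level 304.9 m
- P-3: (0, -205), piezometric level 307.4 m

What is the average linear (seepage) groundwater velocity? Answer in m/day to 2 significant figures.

∂h/∂x = (304.9 − 307.9) / (-145 − 0) = +0.02069
∂h/∂y = (307.4 − 307.9) / (-205 − 0) = +0.002439
|∇h| = √(0.02069² + 0.002439²) = 0.02083
Seepage velocity v = K·i/n = 390.0 × 0.02083 / 0.32 = 25.39 m/day.

25 m/day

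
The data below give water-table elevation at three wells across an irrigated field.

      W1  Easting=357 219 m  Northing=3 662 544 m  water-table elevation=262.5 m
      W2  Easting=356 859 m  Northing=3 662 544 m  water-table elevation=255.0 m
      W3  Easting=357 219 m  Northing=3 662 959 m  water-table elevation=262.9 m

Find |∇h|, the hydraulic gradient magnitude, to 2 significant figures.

0.021

∂h/∂x = (255.0 − 262.5) / (356859 − 357219) = +0.02083
∂h/∂y = (262.9 − 262.5) / (3662959 − 3662544) = +0.0009639
|∇h| = √(0.02083² + 0.0009639²) = 0.02085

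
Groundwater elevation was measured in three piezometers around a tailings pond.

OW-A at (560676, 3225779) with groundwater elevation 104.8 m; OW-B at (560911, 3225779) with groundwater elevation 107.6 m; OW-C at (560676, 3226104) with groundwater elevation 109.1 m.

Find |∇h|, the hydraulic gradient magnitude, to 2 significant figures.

0.018

∂h/∂x = (107.6 − 104.8) / (560911 − 560676) = +0.01191
∂h/∂y = (109.1 − 104.8) / (3226104 − 3225779) = +0.01323
|∇h| = √(0.01191² + 0.01323²) = 0.0178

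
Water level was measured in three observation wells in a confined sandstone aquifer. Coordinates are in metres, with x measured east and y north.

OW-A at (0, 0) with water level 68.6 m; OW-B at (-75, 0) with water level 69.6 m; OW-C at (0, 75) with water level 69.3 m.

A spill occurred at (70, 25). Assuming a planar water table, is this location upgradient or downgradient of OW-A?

∂h/∂x = (69.6 − 68.6) / (-75 − 0) = -0.01333
∂h/∂y = (69.3 − 68.6) / (75 − 0) = +0.009333
Head at (70, 25) = 68.6 + (-0.01333)·(70) + (+0.009333)·(25) = 67.90 m.
That is lower than the 68.6 m at OW-A, so the point is downgradient.

downgradient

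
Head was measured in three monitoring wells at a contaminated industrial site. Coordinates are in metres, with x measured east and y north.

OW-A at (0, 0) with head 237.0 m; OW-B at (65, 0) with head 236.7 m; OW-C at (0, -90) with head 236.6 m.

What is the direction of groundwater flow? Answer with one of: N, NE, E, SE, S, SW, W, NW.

∂h/∂x = (236.7 − 237.0) / (65 − 0) = -0.004615
∂h/∂y = (236.6 − 237.0) / (-90 − 0) = +0.004444
Flow = −∇h = (+0.004615 east, -0.004444 north), which points southeast.

SE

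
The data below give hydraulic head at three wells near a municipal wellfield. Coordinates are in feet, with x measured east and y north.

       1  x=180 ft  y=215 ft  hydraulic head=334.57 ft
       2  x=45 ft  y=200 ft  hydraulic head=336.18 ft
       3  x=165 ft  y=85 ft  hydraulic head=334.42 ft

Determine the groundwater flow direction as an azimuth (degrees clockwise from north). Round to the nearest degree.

102°

With h = a·x + b·y + c and 1 as origin, the differences give:
  (-135)·a + (-15)·b = +1.61
  (-15)·a + (-130)·b = -0.15
Eliminate b (×(-130) and ×(-15), subtract): 17325·a = -211.550 → a = ∂h/∂x = -0.01221
Back-substitute: b = ∂h/∂y = +0.002563.
Flow direction (−∇h) has components (+0.01221 E, -0.002563 N).
Azimuth = atan2(E, N) = atan2(+0.01221, -0.002563) = 101.9° ≈ 102°.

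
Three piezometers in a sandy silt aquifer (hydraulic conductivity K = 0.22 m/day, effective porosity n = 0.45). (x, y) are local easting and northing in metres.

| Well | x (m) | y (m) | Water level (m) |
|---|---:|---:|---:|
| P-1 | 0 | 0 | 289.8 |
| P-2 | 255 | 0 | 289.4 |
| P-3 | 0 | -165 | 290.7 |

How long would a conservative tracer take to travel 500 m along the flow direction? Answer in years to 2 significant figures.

∂h/∂x = (289.4 − 289.8) / (255 − 0) = -0.001569
∂h/∂y = (290.7 − 289.8) / (-165 − 0) = -0.005455
|∇h| = √(-0.001569² + -0.005455²) = 0.005676
Seepage velocity v = K·i/n = 0.22 × 0.005676 / 0.45 = 0.002775 m/day.
t = 500 / 0.002775 = 1.802e+05 days = 493 years.

490 years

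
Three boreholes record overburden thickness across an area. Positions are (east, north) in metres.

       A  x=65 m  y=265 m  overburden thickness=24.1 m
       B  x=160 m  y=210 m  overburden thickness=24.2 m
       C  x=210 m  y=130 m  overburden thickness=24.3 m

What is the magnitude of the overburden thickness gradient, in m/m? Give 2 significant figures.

With d = a·x + b·y + c and A as origin, the differences give:
  95·a + (-55)·b = +0.1
  145·a + (-135)·b = +0.2
Eliminate b (×(-135) and ×(-55), subtract): -4850·a = -2.50 → a = ∂d/∂x = +0.0005155
Back-substitute: b = ∂d/∂y = -0.0009278.
|∇f| = √(0.0005155² + -0.0009278²) = 0.001061 m/m

0.0011 m/m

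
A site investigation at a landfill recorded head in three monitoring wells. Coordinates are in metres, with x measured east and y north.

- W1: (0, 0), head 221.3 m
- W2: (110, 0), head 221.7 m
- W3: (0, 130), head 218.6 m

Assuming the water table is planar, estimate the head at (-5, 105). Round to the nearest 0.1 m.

∂h/∂x = (221.7 − 221.3) / (110 − 0) = +0.003636
∂h/∂y = (218.6 − 221.3) / (130 − 0) = -0.02077
h(-5, 105) = 221.3 + (+0.003636)·(-5) + (-0.02077)·(105) = 221.3 -0.018 -2.181 = 219.101 m.

219.1 m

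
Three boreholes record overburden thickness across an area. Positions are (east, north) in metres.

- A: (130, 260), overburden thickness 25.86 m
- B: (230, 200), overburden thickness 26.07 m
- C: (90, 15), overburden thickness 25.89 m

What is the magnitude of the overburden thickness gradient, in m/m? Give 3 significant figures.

0.00189 m/m

Taking A as reference: B−A = (100, -60, +0.21); C−A = (-40, -245, +0.03).
Solve a·Δx + b·Δy = Δd: det = 100·(-245) − (-40)·(-60) = -26900.
∂d/∂x = [(+0.21)·(-245) − (+0.03)·(-60)] / -26900 = +0.001846
∂d/∂y = [100·(+0.03) − (-40)·(+0.21)] / -26900 = -0.0004238
|∇f| = √(0.001846² + -0.0004238²) = 0.001894 m/m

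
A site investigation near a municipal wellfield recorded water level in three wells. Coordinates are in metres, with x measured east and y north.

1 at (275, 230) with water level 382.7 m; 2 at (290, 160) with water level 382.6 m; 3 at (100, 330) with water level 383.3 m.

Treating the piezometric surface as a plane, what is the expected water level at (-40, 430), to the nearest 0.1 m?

Differences from 1: to 2 (Δx, Δy, Δh) = (15, -70, -0.1); to 3 = (-175, 100, +0.6).
Determinant of the coordinate differences = 15·100 − (-175)·(-70) = -10750.
∂h/∂x = [(-0.1)·100 − (+0.6)·(-70)] / -10750 = -0.002977
∂h/∂y = [15·(+0.6) − (-175)·(-0.1)] / -10750 = +0.0007907
h(-40, 430) = 382.7 + (-0.002977)·(-315) + (+0.0007907)·(200) = 382.7 +0.938 +0.158 = 383.796 m.

383.8 m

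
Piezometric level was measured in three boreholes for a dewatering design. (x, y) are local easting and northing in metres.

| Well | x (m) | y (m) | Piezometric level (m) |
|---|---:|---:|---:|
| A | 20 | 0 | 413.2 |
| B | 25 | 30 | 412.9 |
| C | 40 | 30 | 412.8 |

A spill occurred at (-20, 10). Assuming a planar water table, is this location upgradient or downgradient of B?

upgradient

With h = a·x + b·y + c and A as origin, the differences give:
  5·a + 30·b = -0.3
  20·a + 30·b = -0.4
Eliminate b (×30 and ×30, subtract): -450·a = 3.00 → a = ∂h/∂x = -0.006667
Back-substitute: b = ∂h/∂y = -0.008889.
Head at (-20, 10) = 413.2 + (-0.006667)·(-40) + (-0.008889)·(10) = 413.38 m.
That is higher than the 412.9 m at B, so the point is upgradient.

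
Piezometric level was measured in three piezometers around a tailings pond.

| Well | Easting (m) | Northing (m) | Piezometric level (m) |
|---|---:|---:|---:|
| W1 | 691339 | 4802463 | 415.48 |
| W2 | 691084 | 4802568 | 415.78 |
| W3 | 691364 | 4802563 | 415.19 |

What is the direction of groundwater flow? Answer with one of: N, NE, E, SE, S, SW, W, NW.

NE

With h = a·x + b·y + c and W1 as origin, the differences give:
  (-255)·a + 105·b = +0.30
  25·a + 100·b = -0.29
Eliminate b (×100 and ×105, subtract): -28125·a = 60.450 → a = ∂h/∂x = -0.002149
Back-substitute: b = ∂h/∂y = -0.002363.
Flow = −∇h = (+0.002149 east, +0.002363 north), which points northeast.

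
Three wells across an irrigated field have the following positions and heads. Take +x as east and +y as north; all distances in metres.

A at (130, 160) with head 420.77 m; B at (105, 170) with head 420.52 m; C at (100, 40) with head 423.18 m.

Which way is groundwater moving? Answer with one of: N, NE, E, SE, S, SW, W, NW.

N

Taking A as reference: B−A = (-25, 10, -0.25); C−A = (-30, -120, +2.41).
Solve a·Δx + b·Δy = Δh: det = (-25)·(-120) − (-30)·10 = 3300.
∂h/∂x = [(-0.25)·(-120) − (+2.41)·10] / 3300 = +0.001788
∂h/∂y = [(-25)·(+2.41) − (-30)·(-0.25)] / 3300 = -0.02053
Flow = −∇h = (-0.001788 east, +0.02053 north), which points north.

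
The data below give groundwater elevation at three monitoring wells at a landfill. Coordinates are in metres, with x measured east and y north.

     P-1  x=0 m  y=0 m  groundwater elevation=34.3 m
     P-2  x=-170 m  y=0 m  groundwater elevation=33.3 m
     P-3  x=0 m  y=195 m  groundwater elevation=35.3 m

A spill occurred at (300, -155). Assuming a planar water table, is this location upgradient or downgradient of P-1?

∂h/∂x = (33.3 − 34.3) / (-170 − 0) = +0.005882
∂h/∂y = (35.3 − 34.3) / (195 − 0) = +0.005128
Head at (300, -155) = 34.3 + (+0.005882)·(300) + (+0.005128)·(-155) = 35.27 m.
That is higher than the 34.3 m at P-1, so the point is upgradient.

upgradient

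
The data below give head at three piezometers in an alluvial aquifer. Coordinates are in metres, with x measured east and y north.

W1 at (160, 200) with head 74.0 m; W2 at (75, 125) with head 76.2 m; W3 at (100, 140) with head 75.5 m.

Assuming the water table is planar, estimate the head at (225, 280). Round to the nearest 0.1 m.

72.5 m

With h = a·x + b·y + c and W1 as origin, the differences give:
  (-85)·a + (-75)·b = +2.2
  (-60)·a + (-60)·b = +1.5
Eliminate b (×(-60) and ×(-75), subtract): 600·a = -19.50 → a = ∂h/∂x = -0.03250
Back-substitute: b = ∂h/∂y = +0.007500.
h(225, 280) = 74.0 + (-0.03250)·(65) + (+0.007500)·(80) = 74.0 -2.113 +0.600 = 72.488 m.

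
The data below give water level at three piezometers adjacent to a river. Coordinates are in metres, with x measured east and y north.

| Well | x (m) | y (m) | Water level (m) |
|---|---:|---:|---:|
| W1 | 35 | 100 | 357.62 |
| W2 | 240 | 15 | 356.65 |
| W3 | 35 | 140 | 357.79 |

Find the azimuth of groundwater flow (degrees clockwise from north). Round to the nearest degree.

Differences from W1: to W2 (Δx, Δy, Δh) = (205, -85, -0.97); to W3 = (0, 40, +0.17).
Determinant of the coordinate differences = 205·40 − 0·(-85) = 8200.
∂h/∂x = [(-0.97)·40 − (+0.17)·(-85)] / 8200 = -0.002970
∂h/∂y = [205·(+0.17) − 0·(-0.97)] / 8200 = +0.004250
Flow direction (−∇h) has components (+0.002970 E, -0.004250 N).
Azimuth = atan2(E, N) = atan2(+0.002970, -0.004250) = 145.1° ≈ 145°.

145°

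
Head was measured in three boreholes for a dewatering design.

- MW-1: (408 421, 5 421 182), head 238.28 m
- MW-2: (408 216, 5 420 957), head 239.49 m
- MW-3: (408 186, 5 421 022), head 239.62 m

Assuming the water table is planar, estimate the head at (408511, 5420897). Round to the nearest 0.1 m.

Taking MW-1 as reference: MW-2−MW-1 = (-205, -225, +1.21); MW-3−MW-1 = (-235, -160, +1.34).
Determinant of the coordinate differences = (-205)·(-160) − (-235)·(-225) = -20075.
∂h/∂x = [(+1.21)·(-160) − (+1.34)·(-225)] / -20075 = -0.005375
∂h/∂y = [(-205)·(+1.34) − (-235)·(+1.21)] / -20075 = -0.0004807
h(408511, 5420897) = 238.28 + (-0.005375)·(90) + (-0.0004807)·(-285) = 238.28 -0.484 +0.137 = 237.933 m.

237.9 m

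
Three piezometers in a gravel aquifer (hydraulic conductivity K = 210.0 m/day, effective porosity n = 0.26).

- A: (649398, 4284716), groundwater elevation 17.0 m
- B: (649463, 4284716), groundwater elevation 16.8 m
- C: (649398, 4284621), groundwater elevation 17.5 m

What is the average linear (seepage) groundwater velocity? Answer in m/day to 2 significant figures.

∂h/∂x = (16.8 − 17.0) / (649463 − 649398) = -0.003077
∂h/∂y = (17.5 − 17.0) / (4284621 − 4284716) = -0.005263
|∇h| = √(-0.003077² + -0.005263²) = 0.006096
Seepage velocity v = K·i/n = 210.0 × 0.006096 / 0.26 = 4.924 m/day.

4.9 m/day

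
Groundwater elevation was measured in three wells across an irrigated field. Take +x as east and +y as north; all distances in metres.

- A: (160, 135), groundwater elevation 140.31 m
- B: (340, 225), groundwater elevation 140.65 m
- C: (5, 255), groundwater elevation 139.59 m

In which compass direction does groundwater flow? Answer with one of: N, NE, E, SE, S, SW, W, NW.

Taking A as reference: B−A = (180, 90, +0.34); C−A = (-155, 120, -0.72).
Solve a·Δx + b·Δy = Δh: det = 180·120 − (-155)·90 = 35550.
∂h/∂x = [(+0.34)·120 − (-0.72)·90] / 35550 = +0.002970
∂h/∂y = [180·(-0.72) − (-155)·(+0.34)] / 35550 = -0.002163
Flow = −∇h = (-0.002970 east, +0.002163 north), which points northwest.

NW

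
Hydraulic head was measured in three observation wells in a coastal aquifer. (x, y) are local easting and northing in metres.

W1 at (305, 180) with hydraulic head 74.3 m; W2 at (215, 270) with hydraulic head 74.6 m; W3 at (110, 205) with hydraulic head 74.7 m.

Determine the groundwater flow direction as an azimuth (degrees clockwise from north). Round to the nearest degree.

With h = a·x + b·y + c and W1 as origin, the differences give:
  (-90)·a + 90·b = +0.3
  (-195)·a + 25·b = +0.4
Eliminate b (×25 and ×90, subtract): 15300·a = -28.50 → a = ∂h/∂x = -0.001863
Back-substitute: b = ∂h/∂y = +0.001471.
Flow direction (−∇h) has components (+0.001863 E, -0.001471 N).
Azimuth = atan2(E, N) = atan2(+0.001863, -0.001471) = 128.3° ≈ 128°.

128°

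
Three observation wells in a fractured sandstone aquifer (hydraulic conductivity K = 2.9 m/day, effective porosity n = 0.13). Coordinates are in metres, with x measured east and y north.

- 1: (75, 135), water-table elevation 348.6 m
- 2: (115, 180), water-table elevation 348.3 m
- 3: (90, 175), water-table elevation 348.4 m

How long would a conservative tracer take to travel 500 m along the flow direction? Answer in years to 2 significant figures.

12 years

Differences from 1: to 2 (Δx, Δy, Δh) = (40, 45, -0.3); to 3 = (15, 40, -0.2).
Solve a·Δx + b·Δy = Δh: det = 40·40 − 15·45 = 925.
∂h/∂x = [(-0.3)·40 − (-0.2)·45] / 925 = -0.003243
∂h/∂y = [40·(-0.2) − 15·(-0.3)] / 925 = -0.003784
|∇h| = √(-0.003243² + -0.003784²) = 0.004984
Seepage velocity v = K·i/n = 2.9 × 0.004984 / 0.13 = 0.1112 m/day.
t = 500 / 0.1112 = 4496 days = 12.3 years.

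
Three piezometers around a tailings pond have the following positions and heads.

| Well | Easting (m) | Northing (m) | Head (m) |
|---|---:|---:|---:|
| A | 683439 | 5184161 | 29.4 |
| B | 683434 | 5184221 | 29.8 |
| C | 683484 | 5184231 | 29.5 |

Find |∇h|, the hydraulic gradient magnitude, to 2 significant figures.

Taking A as reference: B−A = (-5, 60, +0.4); C−A = (45, 70, +0.1).
Solve a·Δx + b·Δy = Δh: det = (-5)·70 − 45·60 = -3050.
∂h/∂x = [(+0.4)·70 − (+0.1)·60] / -3050 = -0.007213
∂h/∂y = [(-5)·(+0.1) − 45·(+0.4)] / -3050 = +0.006066
|∇h| = √(-0.007213² + 0.006066²) = 0.009425

0.0094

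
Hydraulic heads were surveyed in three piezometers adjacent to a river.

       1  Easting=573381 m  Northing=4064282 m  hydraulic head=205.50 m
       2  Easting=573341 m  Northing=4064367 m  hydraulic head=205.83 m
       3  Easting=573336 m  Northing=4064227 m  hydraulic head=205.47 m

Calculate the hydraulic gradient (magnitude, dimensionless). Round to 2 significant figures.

Taking 1 as reference: 2−1 = (-40, 85, +0.33); 3−1 = (-45, -55, -0.03).
Solve a·Δx + b·Δy = Δh: det = (-40)·(-55) − (-45)·85 = 6025.
∂h/∂x = [(+0.33)·(-55) − (-0.03)·85] / 6025 = -0.002589
∂h/∂y = [(-40)·(-0.03) − (-45)·(+0.33)] / 6025 = +0.002664
|∇h| = √(-0.002589² + 0.002664²) = 0.003715

0.0037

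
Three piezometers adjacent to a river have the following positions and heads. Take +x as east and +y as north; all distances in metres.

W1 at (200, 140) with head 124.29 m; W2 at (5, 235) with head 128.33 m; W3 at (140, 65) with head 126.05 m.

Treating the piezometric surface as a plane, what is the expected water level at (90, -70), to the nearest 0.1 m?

127.9 m

With h = a·x + b·y + c and W1 as origin, the differences give:
  (-195)·a + 95·b = +4.04
  (-60)·a + (-75)·b = +1.76
Eliminate b (×(-75) and ×95, subtract): 20325·a = -470.200 → a = ∂h/∂x = -0.02313
Back-substitute: b = ∂h/∂y = -0.004959.
h(90, -70) = 124.29 + (-0.02313)·(-110) + (-0.004959)·(-210) = 124.29 +2.545 +1.041 = 127.876 m.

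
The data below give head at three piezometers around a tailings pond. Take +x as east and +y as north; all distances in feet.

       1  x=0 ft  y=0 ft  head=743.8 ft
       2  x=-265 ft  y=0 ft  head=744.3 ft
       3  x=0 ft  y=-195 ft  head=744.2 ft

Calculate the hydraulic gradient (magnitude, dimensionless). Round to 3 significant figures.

0.00279

∂h/∂x = (744.3 − 743.8) / (-265 − 0) = -0.001887
∂h/∂y = (744.2 − 743.8) / (-195 − 0) = -0.002051
|∇h| = √(-0.001887² + -0.002051²) = 0.002787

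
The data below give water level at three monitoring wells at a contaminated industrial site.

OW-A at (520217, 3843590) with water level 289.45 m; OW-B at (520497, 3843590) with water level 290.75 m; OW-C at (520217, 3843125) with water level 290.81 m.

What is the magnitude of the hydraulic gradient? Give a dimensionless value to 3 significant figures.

∂h/∂x = (290.75 − 289.45) / (520497 − 520217) = +0.004643
∂h/∂y = (290.81 − 289.45) / (3843125 − 3843590) = -0.002925
|∇h| = √(0.004643² + -0.002925²) = 0.005488

0.00549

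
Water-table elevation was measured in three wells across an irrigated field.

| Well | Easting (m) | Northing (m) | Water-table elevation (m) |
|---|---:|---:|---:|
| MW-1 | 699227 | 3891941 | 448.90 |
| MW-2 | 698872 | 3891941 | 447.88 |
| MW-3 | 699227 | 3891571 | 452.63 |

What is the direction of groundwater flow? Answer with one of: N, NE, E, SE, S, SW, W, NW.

N

∂h/∂x = (447.88 − 448.90) / (698872 − 699227) = +0.002873
∂h/∂y = (452.63 − 448.90) / (3891571 − 3891941) = -0.01008
Flow = −∇h = (-0.002873 east, +0.01008 north), which points north.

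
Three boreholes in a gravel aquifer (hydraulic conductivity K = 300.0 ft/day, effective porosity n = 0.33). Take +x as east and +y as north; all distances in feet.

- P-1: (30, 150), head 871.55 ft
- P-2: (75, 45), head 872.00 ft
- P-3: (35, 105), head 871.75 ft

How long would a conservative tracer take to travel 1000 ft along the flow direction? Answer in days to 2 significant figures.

240 days

With h = a·x + b·y + c and P-1 as origin, the differences give:
  45·a + (-105)·b = +0.45
  5·a + (-45)·b = +0.20
Eliminate b (×(-45) and ×(-105), subtract): -1500·a = 0.750 → a = ∂h/∂x = -0.0005000
Back-substitute: b = ∂h/∂y = -0.004500.
|∇h| = √(-0.0005000² + -0.004500²) = 0.004528
Seepage velocity v = K·i/n = 300.0 × 0.004528 / 0.33 = 4.116 ft/day.
t = 1000 / 4.116 = 243 days.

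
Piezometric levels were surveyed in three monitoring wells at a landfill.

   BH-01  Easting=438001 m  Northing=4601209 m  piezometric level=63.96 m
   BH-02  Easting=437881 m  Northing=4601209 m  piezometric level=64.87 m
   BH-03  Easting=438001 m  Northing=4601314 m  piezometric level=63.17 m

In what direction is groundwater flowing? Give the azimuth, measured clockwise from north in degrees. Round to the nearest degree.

045°

∂h/∂x = (64.87 − 63.96) / (437881 − 438001) = -0.007583
∂h/∂y = (63.17 − 63.96) / (4601314 − 4601209) = -0.007524
Flow direction (−∇h) has components (+0.007583 E, +0.007524 N).
Azimuth = atan2(E, N) = atan2(+0.007583, +0.007524) = 45.2° ≈ 045°.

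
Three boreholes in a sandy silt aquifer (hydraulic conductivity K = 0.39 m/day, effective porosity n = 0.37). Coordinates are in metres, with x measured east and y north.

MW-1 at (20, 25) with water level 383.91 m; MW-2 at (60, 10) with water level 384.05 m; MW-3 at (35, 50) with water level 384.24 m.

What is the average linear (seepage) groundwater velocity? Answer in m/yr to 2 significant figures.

4.4 m/yr

With h = a·x + b·y + c and MW-1 as origin, the differences give:
  40·a + (-15)·b = +0.14
  15·a + 25·b = +0.33
Eliminate b (×25 and ×(-15), subtract): 1225·a = 8.450 → a = ∂h/∂x = +0.006898
Back-substitute: b = ∂h/∂y = +0.009061.
|∇h| = √(0.006898² + 0.009061²) = 0.01139
Seepage velocity v = K·i/n = 0.39 × 0.01139 / 0.37 = 0.01201 m/day = 4.387 m/yr.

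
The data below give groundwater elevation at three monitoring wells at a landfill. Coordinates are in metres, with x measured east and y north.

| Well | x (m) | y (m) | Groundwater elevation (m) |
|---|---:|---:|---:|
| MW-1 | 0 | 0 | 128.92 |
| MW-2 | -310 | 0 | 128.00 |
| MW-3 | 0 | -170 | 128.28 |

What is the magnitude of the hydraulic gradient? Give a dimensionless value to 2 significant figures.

0.0048

∂h/∂x = (128.00 − 128.92) / (-310 − 0) = +0.002968
∂h/∂y = (128.28 − 128.92) / (-170 − 0) = +0.003765
|∇h| = √(0.002968² + 0.003765²) = 0.004794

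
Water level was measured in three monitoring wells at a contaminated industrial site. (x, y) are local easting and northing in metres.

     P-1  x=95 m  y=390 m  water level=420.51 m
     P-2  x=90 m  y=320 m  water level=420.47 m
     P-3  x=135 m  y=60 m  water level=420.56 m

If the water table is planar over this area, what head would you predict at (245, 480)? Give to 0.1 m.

Differences from P-1: to P-2 (Δx, Δy, Δh) = (-5, -70, -0.04); to P-3 = (40, -330, +0.05).
Determinant of the coordinate differences = (-5)·(-330) − 40·(-70) = 4450.
∂h/∂x = [(-0.04)·(-330) − (+0.05)·(-70)] / 4450 = +0.003753
∂h/∂y = [(-5)·(+0.05) − 40·(-0.04)] / 4450 = +0.0003034
h(245, 480) = 420.51 + (+0.003753)·(150) + (+0.0003034)·(90) = 420.51 +0.563 +0.027 = 421.100 m.

421.1 m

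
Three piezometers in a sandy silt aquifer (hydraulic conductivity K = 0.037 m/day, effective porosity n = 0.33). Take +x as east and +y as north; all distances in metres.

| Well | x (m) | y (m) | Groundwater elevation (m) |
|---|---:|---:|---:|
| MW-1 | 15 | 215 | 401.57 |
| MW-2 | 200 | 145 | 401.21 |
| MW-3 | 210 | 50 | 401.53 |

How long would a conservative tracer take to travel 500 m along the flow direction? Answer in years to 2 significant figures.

Differences from MW-1: to MW-2 (Δx, Δy, Δh) = (185, -70, -0.36); to MW-3 = (195, -165, -0.04).
Solve a·Δx + b·Δy = Δh: det = 185·(-165) − 195·(-70) = -16875.
∂h/∂x = [(-0.36)·(-165) − (-0.04)·(-70)] / -16875 = -0.003354
∂h/∂y = [185·(-0.04) − 195·(-0.36)] / -16875 = -0.003721
|∇h| = √(-0.003354² + -0.003721²) = 0.00501
Seepage velocity v = K·i/n = 0.037 × 0.00501 / 0.33 = 0.0005617 m/day.
t = 500 / 0.0005617 = 8.902e+05 days = 2.44e+03 years.

2400 years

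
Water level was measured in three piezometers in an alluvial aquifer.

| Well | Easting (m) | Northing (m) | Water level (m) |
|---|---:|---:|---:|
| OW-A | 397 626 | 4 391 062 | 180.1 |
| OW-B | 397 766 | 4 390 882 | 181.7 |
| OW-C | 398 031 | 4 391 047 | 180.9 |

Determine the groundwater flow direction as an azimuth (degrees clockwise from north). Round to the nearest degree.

With h = a·x + b·y + c and OW-A as origin, the differences give:
  140·a + (-180)·b = +1.6
  405·a + (-15)·b = +0.8
Eliminate b (×(-15) and ×(-180), subtract): 70800·a = 120.00 → a = ∂h/∂x = +0.001695
Back-substitute: b = ∂h/∂y = -0.007571.
Flow direction (−∇h) has components (-0.001695 E, +0.007571 N).
Azimuth = atan2(E, N) = atan2(-0.001695, +0.007571) = 347.4° ≈ 347°.

347°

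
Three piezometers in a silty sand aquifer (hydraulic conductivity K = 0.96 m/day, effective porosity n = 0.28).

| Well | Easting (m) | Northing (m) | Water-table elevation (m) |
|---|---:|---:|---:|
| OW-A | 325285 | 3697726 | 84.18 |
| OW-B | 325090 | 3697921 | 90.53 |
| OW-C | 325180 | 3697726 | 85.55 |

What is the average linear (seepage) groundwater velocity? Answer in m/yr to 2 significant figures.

Differences from OW-A: to OW-B (Δx, Δy, Δh) = (-195, 195, +6.35); to OW-C = (-105, 0, +1.37).
Solve a·Δx + b·Δy = Δh: det = (-195)·0 − (-105)·195 = 20475.
∂h/∂x = [(+6.35)·0 − (+1.37)·195] / 20475 = -0.01305
∂h/∂y = [(-195)·(+1.37) − (-105)·(+6.35)] / 20475 = +0.01952
|∇h| = √(-0.01305² + 0.01952²) = 0.02348
Seepage velocity v = K·i/n = 0.96 × 0.02348 / 0.28 = 0.0805 m/day = 29.4 m/yr.

29 m/yr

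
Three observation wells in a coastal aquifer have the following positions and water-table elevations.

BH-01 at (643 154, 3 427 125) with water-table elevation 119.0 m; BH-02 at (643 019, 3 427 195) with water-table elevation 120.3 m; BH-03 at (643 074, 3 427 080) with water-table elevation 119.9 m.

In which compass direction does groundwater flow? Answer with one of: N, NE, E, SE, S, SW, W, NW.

E

Taking BH-01 as reference: BH-02−BH-01 = (-135, 70, +1.3); BH-03−BH-01 = (-80, -45, +0.9).
Solve a·Δx + b·Δy = Δh: det = (-135)·(-45) − (-80)·70 = 11675.
∂h/∂x = [(+1.3)·(-45) − (+0.9)·70] / 11675 = -0.01041
∂h/∂y = [(-135)·(+0.9) − (-80)·(+1.3)] / 11675 = -0.001499
Flow = −∇h = (+0.01041 east, +0.001499 north), which points east.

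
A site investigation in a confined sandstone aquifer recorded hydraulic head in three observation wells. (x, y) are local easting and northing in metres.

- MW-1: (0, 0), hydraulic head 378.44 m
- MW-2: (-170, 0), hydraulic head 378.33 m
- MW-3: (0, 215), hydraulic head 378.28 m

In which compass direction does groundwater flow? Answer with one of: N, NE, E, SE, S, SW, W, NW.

∂h/∂x = (378.33 − 378.44) / (-170 − 0) = +0.0006471
∂h/∂y = (378.28 − 378.44) / (215 − 0) = -0.0007442
Flow = −∇h = (-0.0006471 east, +0.0007442 north), which points northwest.

NW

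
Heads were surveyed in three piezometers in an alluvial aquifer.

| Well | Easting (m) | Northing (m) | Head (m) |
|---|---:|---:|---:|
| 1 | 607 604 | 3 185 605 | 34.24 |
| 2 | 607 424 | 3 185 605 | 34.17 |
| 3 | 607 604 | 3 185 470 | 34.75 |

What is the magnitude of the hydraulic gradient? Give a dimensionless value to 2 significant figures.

0.0038

∂h/∂x = (34.17 − 34.24) / (607424 − 607604) = +0.0003889
∂h/∂y = (34.75 − 34.24) / (3185470 − 3185605) = -0.003778
|∇h| = √(0.0003889² + -0.003778²) = 0.003798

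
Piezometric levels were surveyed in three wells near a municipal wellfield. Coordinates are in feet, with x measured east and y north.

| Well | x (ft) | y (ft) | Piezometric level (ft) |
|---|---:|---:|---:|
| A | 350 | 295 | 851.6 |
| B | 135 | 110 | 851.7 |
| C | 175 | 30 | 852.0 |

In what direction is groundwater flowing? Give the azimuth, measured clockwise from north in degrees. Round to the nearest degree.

325°

Differences from A: to B (Δx, Δy, Δh) = (-215, -185, +0.1); to C = (-175, -265, +0.4).
Solve a·Δx + b·Δy = Δh: det = (-215)·(-265) − (-175)·(-185) = 24600.
∂h/∂x = [(+0.1)·(-265) − (+0.4)·(-185)] / 24600 = +0.001931
∂h/∂y = [(-215)·(+0.4) − (-175)·(+0.1)] / 24600 = -0.002785
Flow direction (−∇h) has components (-0.001931 E, +0.002785 N).
Azimuth = atan2(E, N) = atan2(-0.001931, +0.002785) = 325.3° ≈ 325°.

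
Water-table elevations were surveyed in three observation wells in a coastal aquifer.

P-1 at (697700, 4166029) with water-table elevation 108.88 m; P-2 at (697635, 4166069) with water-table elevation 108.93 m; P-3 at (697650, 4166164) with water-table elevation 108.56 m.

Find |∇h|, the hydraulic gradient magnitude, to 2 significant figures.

Taking P-1 as reference: P-2−P-1 = (-65, 40, +0.05); P-3−P-1 = (-50, 135, -0.32).
Determinant of the coordinate differences = (-65)·135 − (-50)·40 = -6775.
∂h/∂x = [(+0.05)·135 − (-0.32)·40] / -6775 = -0.002886
∂h/∂y = [(-65)·(-0.32) − (-50)·(+0.05)] / -6775 = -0.003439
|∇h| = √(-0.002886² + -0.003439²) = 0.00449

0.0045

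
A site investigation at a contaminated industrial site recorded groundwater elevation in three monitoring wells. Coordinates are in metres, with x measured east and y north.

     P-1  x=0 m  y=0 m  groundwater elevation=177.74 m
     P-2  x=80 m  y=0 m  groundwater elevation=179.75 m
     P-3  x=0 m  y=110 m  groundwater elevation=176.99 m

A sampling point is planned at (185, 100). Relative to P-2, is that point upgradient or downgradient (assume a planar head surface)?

upgradient

∂h/∂x = (179.75 − 177.74) / (80 − 0) = +0.02512
∂h/∂y = (176.99 − 177.74) / (110 − 0) = -0.006818
Head at (185, 100) = 177.74 + (+0.02512)·(185) + (-0.006818)·(100) = 181.71 m.
That is higher than the 179.75 m at P-2, so the point is upgradient.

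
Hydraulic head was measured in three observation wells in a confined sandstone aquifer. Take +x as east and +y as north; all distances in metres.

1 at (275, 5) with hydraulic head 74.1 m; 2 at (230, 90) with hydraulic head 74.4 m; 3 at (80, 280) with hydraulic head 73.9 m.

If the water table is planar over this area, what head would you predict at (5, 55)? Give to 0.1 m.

68.5 m

Three-point gradient (reference 1): Δ to 2 = (-45, 85, +0.3), Δ to 3 = (-195, 275, -0.2).
∂h/∂x = +0.02369, ∂h/∂y = +0.01607 (det = 4200).
h(5, 55) = 74.1 + (+0.02369)·(-270) + (+0.01607)·(50) = 74.1 -6.396 +0.804 = 68.507 m.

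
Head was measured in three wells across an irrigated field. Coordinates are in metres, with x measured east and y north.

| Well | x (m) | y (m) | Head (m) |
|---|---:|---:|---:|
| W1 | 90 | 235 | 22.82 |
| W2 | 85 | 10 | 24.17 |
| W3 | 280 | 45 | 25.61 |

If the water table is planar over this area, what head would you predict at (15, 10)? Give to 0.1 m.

Three-point gradient (reference W1): Δ to W2 = (-5, -225, +1.35), Δ to W3 = (190, -190, +2.79).
∂h/∂x = +0.008495, ∂h/∂y = -0.006189 (det = 43700).
h(15, 10) = 22.82 + (+0.008495)·(-75) + (-0.006189)·(-225) = 22.82 -0.637 +1.392 = 23.575 m.

23.6 m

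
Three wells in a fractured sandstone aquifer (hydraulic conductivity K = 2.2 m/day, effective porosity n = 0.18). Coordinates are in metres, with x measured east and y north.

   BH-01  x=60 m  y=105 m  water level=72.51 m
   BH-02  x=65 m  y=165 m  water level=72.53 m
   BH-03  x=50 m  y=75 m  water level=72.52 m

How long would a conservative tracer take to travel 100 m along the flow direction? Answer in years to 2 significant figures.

With h = a·x + b·y + c and BH-01 as origin, the differences give:
  5·a + 60·b = +0.02
  (-10)·a + (-30)·b = +0.01
Eliminate b (×(-30) and ×60, subtract): 450·a = -1.200 → a = ∂h/∂x = -0.002667
Back-substitute: b = ∂h/∂y = +0.0005556.
|∇h| = √(-0.002667² + 0.0005556²) = 0.002724
Seepage velocity v = K·i/n = 2.2 × 0.002724 / 0.18 = 0.03329 m/day.
t = 100 / 0.03329 = 3004 days = 8.22 years.

8.2 years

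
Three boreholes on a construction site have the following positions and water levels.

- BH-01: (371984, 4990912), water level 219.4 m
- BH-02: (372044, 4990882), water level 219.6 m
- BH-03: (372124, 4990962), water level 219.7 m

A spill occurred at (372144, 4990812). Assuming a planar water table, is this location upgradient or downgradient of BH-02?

upgradient

Differences from BH-01: to BH-02 (Δx, Δy, Δh) = (60, -30, +0.2); to BH-03 = (140, 50, +0.3).
Determinant of the coordinate differences = 60·50 − 140·(-30) = 7200.
∂h/∂x = [(+0.2)·50 − (+0.3)·(-30)] / 7200 = +0.002639
∂h/∂y = [60·(+0.3) − 140·(+0.2)] / 7200 = -0.001389
Head at (372144, 4990812) = 219.4 + (+0.002639)·(160) + (-0.001389)·(-100) = 219.96 m.
That is higher than the 219.6 m at BH-02, so the point is upgradient.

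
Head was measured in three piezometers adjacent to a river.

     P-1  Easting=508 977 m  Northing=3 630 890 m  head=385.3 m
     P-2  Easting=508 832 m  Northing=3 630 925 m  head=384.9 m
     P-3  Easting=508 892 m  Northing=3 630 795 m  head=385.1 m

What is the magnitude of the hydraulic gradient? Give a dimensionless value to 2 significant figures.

Differences from P-1: to P-2 (Δx, Δy, Δh) = (-145, 35, -0.4); to P-3 = (-85, -95, -0.2).
Solve a·Δx + b·Δy = Δh: det = (-145)·(-95) − (-85)·35 = 16750.
∂h/∂x = [(-0.4)·(-95) − (-0.2)·35] / 16750 = +0.002687
∂h/∂y = [(-145)·(-0.2) − (-85)·(-0.4)] / 16750 = -0.0002985
|∇h| = √(0.002687² + -0.0002985²) = 0.002704

0.0027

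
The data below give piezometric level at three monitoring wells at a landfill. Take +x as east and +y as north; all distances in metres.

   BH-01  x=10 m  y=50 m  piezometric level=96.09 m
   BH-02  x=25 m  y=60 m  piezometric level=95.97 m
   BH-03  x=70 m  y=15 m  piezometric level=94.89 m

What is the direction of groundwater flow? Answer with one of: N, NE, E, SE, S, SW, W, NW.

Differences from BH-01: to BH-02 (Δx, Δy, Δh) = (15, 10, -0.12); to BH-03 = (60, -35, -1.20).
Solve a·Δx + b·Δy = Δh: det = 15·(-35) − 60·10 = -1125.
∂h/∂x = [(-0.12)·(-35) − (-1.20)·10] / -1125 = -0.01440
∂h/∂y = [15·(-1.20) − 60·(-0.12)] / -1125 = +0.009600
Flow = −∇h = (+0.01440 east, -0.009600 north), which points southeast.

SE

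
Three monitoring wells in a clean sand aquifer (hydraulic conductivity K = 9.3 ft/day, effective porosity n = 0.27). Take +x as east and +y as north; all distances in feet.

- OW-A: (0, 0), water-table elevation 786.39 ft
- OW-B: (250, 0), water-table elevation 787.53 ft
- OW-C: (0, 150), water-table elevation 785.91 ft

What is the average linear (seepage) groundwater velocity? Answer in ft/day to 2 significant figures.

0.19 ft/day

∂h/∂x = (787.53 − 786.39) / (250 − 0) = +0.004560
∂h/∂y = (785.91 − 786.39) / (150 − 0) = -0.003200
|∇h| = √(0.004560² + -0.003200²) = 0.005571
Seepage velocity v = K·i/n = 9.3 × 0.005571 / 0.27 = 0.1919 ft/day.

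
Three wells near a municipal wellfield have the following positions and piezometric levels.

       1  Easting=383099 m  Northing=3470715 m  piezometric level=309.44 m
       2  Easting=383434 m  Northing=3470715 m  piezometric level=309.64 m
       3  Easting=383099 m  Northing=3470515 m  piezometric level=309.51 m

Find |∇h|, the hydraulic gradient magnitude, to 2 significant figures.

0.00069

∂h/∂x = (309.64 − 309.44) / (383434 − 383099) = +0.0005970
∂h/∂y = (309.51 − 309.44) / (3470515 − 3470715) = -0.0003500
|∇h| = √(0.0005970² + -0.0003500²) = 0.000692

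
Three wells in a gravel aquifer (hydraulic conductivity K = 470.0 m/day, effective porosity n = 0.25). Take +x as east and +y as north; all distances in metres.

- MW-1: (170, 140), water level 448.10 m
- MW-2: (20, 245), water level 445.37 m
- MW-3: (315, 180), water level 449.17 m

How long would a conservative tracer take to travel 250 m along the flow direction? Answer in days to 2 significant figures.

8.7 days

Three-point gradient (reference MW-1): Δ to MW-2 = (-150, 105, -2.73), Δ to MW-3 = (145, 40, +1.07).
∂h/∂x = +0.01044, ∂h/∂y = -0.01109 (det = -21225).
|∇h| = √(0.01044² + -0.01109²) = 0.01523
Seepage velocity v = K·i/n = 470.0 × 0.01523 / 0.25 = 28.63 m/day.
t = 250 / 28.63 = 8.732 days.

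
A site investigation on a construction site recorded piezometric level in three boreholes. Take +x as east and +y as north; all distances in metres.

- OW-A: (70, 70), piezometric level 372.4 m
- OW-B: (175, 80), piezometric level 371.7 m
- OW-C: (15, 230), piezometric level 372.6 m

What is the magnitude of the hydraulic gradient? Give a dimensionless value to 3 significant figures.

0.00665

With h = a·x + b·y + c and OW-A as origin, the differences give:
  105·a + 10·b = -0.7
  (-55)·a + 160·b = +0.2
Eliminate b (×160 and ×10, subtract): 17350·a = -114.00 → a = ∂h/∂x = -0.006571
Back-substitute: b = ∂h/∂y = -0.001009.
|∇h| = √(-0.006571² + -0.001009²) = 0.006648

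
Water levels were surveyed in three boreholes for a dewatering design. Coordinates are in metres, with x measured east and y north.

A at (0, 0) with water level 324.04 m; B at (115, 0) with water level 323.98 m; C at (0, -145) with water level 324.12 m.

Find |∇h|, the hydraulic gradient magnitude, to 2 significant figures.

0.00076

∂h/∂x = (323.98 − 324.04) / (115 − 0) = -0.0005217
∂h/∂y = (324.12 − 324.04) / (-145 − 0) = -0.0005517
|∇h| = √(-0.0005217² + -0.0005517²) = 0.0007593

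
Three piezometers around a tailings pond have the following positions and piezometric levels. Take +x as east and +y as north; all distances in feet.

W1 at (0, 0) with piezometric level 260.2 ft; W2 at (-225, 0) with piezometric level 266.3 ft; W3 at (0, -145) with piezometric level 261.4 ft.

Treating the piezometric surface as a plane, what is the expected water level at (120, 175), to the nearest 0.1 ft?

∂h/∂x = (266.3 − 260.2) / (-225 − 0) = -0.02711
∂h/∂y = (261.4 − 260.2) / (-145 − 0) = -0.008276
h(120, 175) = 260.2 + (-0.02711)·(120) + (-0.008276)·(175) = 260.2 -3.253 -1.448 = 255.498 ft.

255.5 ft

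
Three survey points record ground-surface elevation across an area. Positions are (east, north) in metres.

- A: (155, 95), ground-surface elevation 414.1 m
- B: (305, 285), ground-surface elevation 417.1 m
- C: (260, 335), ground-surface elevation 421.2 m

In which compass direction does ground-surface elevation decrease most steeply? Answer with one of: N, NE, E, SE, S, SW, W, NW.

SE

With z = a·x + b·y + c and A as origin, the differences give:
  150·a + 190·b = +3.0
  105·a + 240·b = +7.1
Eliminate b (×240 and ×190, subtract): 16050·a = -629.00 → a = ∂z/∂x = -0.03919
Back-substitute: b = ∂z/∂y = +0.04673.
Steepest decrease is along −∇f = (+0.03919 E, -0.04673 N) → southeast.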